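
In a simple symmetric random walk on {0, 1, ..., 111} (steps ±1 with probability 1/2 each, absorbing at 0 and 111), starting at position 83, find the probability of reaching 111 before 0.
P(hit 111 before 0) = 83/111

Let u_k = P(hit 111 before 0 | start at k). Then u_0 = 0, u_111 = 1, and u_k = u_{k-1}/2 + u_{k+1}/2 for 1 ≤ k ≤ 110. This harmonic recurrence is solved by u_k = k/111, giving u_83 = 83/111.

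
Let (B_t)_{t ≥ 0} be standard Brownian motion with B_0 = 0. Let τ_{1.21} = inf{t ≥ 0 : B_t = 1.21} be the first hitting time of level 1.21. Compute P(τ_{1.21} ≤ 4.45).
P(τ_{1.21} ≤ 4.45) = 2(1 − Φ(1.21/√4.45)) = 2(1 − Φ(0.5736)) ≈ 0.5662

By the reflection principle for standard BM, P(τ_b ≤ t) = 2 · P(B_t ≥ b). Since B_t ~ N(0, t), P(B_t ≥ 1.21) = 1 − Φ(1.21/√t) = 1 − Φ(1.21/√4.45) = 1 − Φ(0.5736) ≈ 0.28312. Doubling: P(τ_{1.21} ≤ 4.45) ≈ 2 · 0.28312 = 0.56624 ≈ 0.5662.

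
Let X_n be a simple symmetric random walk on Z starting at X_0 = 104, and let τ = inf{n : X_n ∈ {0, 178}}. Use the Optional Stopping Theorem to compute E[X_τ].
E[X_τ] = 104

X_n is a martingale and τ is a bounded-mean stopping time (indeed τ is finite a.s. with bounded expectation since the walk is in a bounded region). By the OST, E[X_τ] = E[X_0] = 104. Equivalently: E[X_τ] = 178 · P(hit 178 first) + 0 · P(hit 0 first) = 178 · (104/178) = 104.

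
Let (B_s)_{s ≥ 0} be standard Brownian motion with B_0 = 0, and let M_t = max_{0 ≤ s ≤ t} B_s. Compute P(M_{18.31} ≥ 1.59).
P(M_{18.31} ≥ 1.59) = 2·P(B_{18.31} ≥ 1.59) = 2(1 − Φ(1.59/√18.31)) ≈ 0.7102

By the reflection principle for Brownian motion, P(M_t ≥ a) = 2 · P(B_t ≥ a) for a ≥ 0. Since B_t ~ N(0, t), P(B_t ≥ 1.59) = 1 − Φ(1.59/√t) = 1 − Φ(1.59/√18.31) = 1 − Φ(0.3716). So
  P(M_{18.31} ≥ 1.59) = 2(1 − Φ(0.3716)) ≈ 0.7102.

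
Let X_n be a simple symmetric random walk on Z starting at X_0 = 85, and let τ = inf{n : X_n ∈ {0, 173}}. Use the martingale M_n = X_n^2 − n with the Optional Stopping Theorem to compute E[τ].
E[τ] = 7480

M_n = X_n^2 − n is a martingale (since E[X_{n+1}^2 | F_n] = X_n^2 + 1). By OST (τ has finite mean in a bounded region), E[M_τ] = E[M_0] = X_0^2 − 0 = 85^2 = 7225. Also E[M_τ] = E[X_τ^2] − E[τ]. The walk exits at 0 or 173, with P(hit 173 first) = 85/173, so E[X_τ^2] = 173^2 · 85/173 + 0 = 14705. Thus E[τ] = E[X_τ^2] − E[M_τ] = 14705 − 7225 = 7480 = 85(173 − 85) = 7480.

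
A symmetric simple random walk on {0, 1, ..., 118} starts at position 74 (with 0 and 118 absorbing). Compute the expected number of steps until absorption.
E[τ | X_0 = 74] = 3256

Let v_k = E[τ | X_0 = k]. Boundary: v_0 = v_118 = 0. Recurrence: v_k = 1 + (v_{k-1} + v_{k+1})/2 for 1 ≤ k ≤ 117. The particular solution to v_k − (v_{k-1} + v_{k+1})/2 = 1 is v_k = −k^2. Adding homogeneous solution A + B k and matching boundaries gives v_k = k (118 − k). Substituting k = 74: v_74 = 74 · 44 = 3256.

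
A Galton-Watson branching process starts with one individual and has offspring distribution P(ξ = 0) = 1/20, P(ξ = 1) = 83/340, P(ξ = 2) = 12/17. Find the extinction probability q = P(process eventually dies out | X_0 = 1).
q = 17/240

The pgf is f(s) = 1/20 + 83/340·s + 12/17·s². The extinction probability q is the smallest fixed point of f in [0, 1]. Setting s = f(s):
  12/17·s² + (83/340 − 1)·s + 1/20 = 0
  12/17·s² − (1/20 + 12/17)·s + 1/20 = 0
which factors as (s − 1)·(12/17·s − 1/20) = 0, giving roots s = 1 and s = (1/20)/(12/17) = 17/240.
Mean offspring μ = 83/340 + 2·12/17 = 563/340 > 1 (supercritical), so q < 1. The extinction probability is the smaller root: q = (1/20)/(12/17) = 17/240.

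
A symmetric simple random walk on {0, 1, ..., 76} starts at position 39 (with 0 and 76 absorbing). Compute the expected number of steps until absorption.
E[τ | X_0 = 39] = 1443

Let v_k = E[τ | X_0 = k]. Boundary: v_0 = v_76 = 0. Recurrence: v_k = 1 + (v_{k-1} + v_{k+1})/2 for 1 ≤ k ≤ 75. The particular solution to v_k − (v_{k-1} + v_{k+1})/2 = 1 is v_k = −k^2. Adding homogeneous solution A + B k and matching boundaries gives v_k = k (76 − k). Substituting k = 39: v_39 = 39 · 37 = 1443.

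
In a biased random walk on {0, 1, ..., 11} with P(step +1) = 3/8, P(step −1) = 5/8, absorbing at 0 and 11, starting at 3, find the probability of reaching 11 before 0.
P(hit 11 before 0) = (1 − (5/3)^3) / (1 − (5/3)^11) = 321489/24325489

Let u_k denote P(reach 11 before 0 | start at k). Boundary: u_0 = 0, u_11 = 1. Recurrence: u_k = 3/8·u_{k+1} + 5/8·u_{k-1} for 1 ≤ k ≤ 10. Try u_k = A + B·r^k with r = q/p = (5/8)/(3/8) = 5/3. Substitution satisfies the recurrence; boundary conditions give:
  u_k = (1 − r^k) / (1 − r^N) = (1 − (5/3)^3) / (1 − (5/3)^11) = 321489/24325489.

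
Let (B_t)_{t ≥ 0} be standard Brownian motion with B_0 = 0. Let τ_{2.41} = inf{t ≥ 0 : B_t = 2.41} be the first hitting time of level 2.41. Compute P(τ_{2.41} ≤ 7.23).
P(τ_{2.41} ≤ 7.23) = 2(1 − Φ(2.41/√7.23)) = 2(1 − Φ(0.8963)) ≈ 0.3701

By the reflection principle for standard BM, P(τ_b ≤ t) = 2 · P(B_t ≥ b). Since B_t ~ N(0, t), P(B_t ≥ 2.41) = 1 − Φ(2.41/√t) = 1 − Φ(2.41/√7.23) = 1 − Φ(0.8963) ≈ 0.18505. Doubling: P(τ_{2.41} ≤ 7.23) ≈ 2 · 0.18505 = 0.37010 ≈ 0.3701.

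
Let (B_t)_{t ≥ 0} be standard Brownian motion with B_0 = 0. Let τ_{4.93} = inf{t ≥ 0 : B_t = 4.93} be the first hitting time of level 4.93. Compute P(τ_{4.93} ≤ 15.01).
P(τ_{4.93} ≤ 15.01) = 2(1 − Φ(4.93/√15.01)) = 2(1 − Φ(1.2725)) ≈ 0.2032

By the reflection principle for standard BM, P(τ_b ≤ t) = 2 · P(B_t ≥ b). Since B_t ~ N(0, t), P(B_t ≥ 4.93) = 1 − Φ(4.93/√t) = 1 − Φ(4.93/√15.01) = 1 − Φ(1.2725) ≈ 0.10160. Doubling: P(τ_{4.93} ≤ 15.01) ≈ 2 · 0.10160 = 0.20320 ≈ 0.2032.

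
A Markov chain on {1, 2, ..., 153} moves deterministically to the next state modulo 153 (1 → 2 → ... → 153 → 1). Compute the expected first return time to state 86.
E[T_86 | X_0 = 86] = 153

The chain cycles deterministically, so starting at state 86 it returns in exactly 153 steps. Equivalently, the stationary distribution is uniform π_j = 1/153 for every state j, so by Kac's formula E[T_86] = 1/π_86 = 153.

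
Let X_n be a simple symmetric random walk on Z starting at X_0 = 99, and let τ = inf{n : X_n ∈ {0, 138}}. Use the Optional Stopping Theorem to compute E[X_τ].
E[X_τ] = 99

X_n is a martingale and τ is a bounded-mean stopping time (indeed τ is finite a.s. with bounded expectation since the walk is in a bounded region). By the OST, E[X_τ] = E[X_0] = 99. Equivalently: E[X_τ] = 138 · P(hit 138 first) + 0 · P(hit 0 first) = 138 · (99/138) = 99.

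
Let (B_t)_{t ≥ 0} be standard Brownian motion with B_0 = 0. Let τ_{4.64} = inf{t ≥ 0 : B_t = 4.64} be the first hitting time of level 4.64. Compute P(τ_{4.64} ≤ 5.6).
P(τ_{4.64} ≤ 5.6) = 2(1 − Φ(4.64/√5.6)) = 2(1 − Φ(1.9608)) ≈ 0.0499

By the reflection principle for standard BM, P(τ_b ≤ t) = 2 · P(B_t ≥ b). Since B_t ~ N(0, t), P(B_t ≥ 4.64) = 1 − Φ(4.64/√t) = 1 − Φ(4.64/√5.6) = 1 − Φ(1.9608) ≈ 0.02495. Doubling: P(τ_{4.64} ≤ 5.6) ≈ 2 · 0.02495 = 0.04990 ≈ 0.0499.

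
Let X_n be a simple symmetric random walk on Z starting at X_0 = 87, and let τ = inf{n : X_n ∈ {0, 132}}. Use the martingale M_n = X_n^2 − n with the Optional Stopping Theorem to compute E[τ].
E[τ] = 3915

M_n = X_n^2 − n is a martingale (since E[X_{n+1}^2 | F_n] = X_n^2 + 1). By OST (τ has finite mean in a bounded region), E[M_τ] = E[M_0] = X_0^2 − 0 = 87^2 = 7569. Also E[M_τ] = E[X_τ^2] − E[τ]. The walk exits at 0 or 132, with P(hit 132 first) = 87/132, so E[X_τ^2] = 132^2 · 87/132 + 0 = 11484. Thus E[τ] = E[X_τ^2] − E[M_τ] = 11484 − 7569 = 3915 = 87(132 − 87) = 3915.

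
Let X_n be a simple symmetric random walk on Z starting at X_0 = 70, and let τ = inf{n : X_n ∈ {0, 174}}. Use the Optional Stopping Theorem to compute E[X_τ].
E[X_τ] = 70

X_n is a martingale and τ is a bounded-mean stopping time (indeed τ is finite a.s. with bounded expectation since the walk is in a bounded region). By the OST, E[X_τ] = E[X_0] = 70. Equivalently: E[X_τ] = 174 · P(hit 174 first) + 0 · P(hit 0 first) = 174 · (70/174) = 70.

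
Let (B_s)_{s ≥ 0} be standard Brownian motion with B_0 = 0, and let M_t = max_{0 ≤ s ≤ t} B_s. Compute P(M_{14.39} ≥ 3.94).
P(M_{14.39} ≥ 3.94) = 2·P(B_{14.39} ≥ 3.94) = 2(1 − Φ(3.94/√14.39)) ≈ 0.2990

By the reflection principle for Brownian motion, P(M_t ≥ a) = 2 · P(B_t ≥ a) for a ≥ 0. Since B_t ~ N(0, t), P(B_t ≥ 3.94) = 1 − Φ(3.94/√t) = 1 − Φ(3.94/√14.39) = 1 − Φ(1.0386). So
  P(M_{14.39} ≥ 3.94) = 2(1 − Φ(1.0386)) ≈ 0.2990.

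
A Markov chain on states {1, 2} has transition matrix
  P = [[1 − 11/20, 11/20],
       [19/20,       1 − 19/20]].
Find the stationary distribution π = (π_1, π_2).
π_1 = 19/30, π_2 = 11/30

Solve πP = π with π_1 + π_2 = 1. From πP = π: π_1 · (1 − 11/20) + π_2 · 19/20 = π_1 ⇒ π_2 · 19/20 = π_1 · 11/20 ⇒ π_2/π_1 = (11/20)/(19/20) = 11/19. Together with π_1 + π_2 = 1:
  π_1 = (19/20)/(11/20 + 19/20) = (19/20)/(3/2) = 19/30,
  π_2 = (11/20)/(11/20 + 19/20) = (11/20)/(3/2) = 11/30.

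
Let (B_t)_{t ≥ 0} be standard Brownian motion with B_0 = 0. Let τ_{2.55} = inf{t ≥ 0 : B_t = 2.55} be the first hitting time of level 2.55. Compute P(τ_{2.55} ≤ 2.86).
P(τ_{2.55} ≤ 2.86) = 2(1 − Φ(2.55/√2.86)) = 2(1 − Φ(1.5078)) ≈ 0.1316

By the reflection principle for standard BM, P(τ_b ≤ t) = 2 · P(B_t ≥ b). Since B_t ~ N(0, t), P(B_t ≥ 2.55) = 1 − Φ(2.55/√t) = 1 − Φ(2.55/√2.86) = 1 − Φ(1.5078) ≈ 0.06580. Doubling: P(τ_{2.55} ≤ 2.86) ≈ 2 · 0.06580 = 0.13160 ≈ 0.1316.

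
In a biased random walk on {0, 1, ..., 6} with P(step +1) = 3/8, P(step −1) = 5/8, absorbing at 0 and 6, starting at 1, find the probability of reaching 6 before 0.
P(hit 6 before 0) = (1 − (5/3)^1) / (1 − (5/3)^6) = 243/7448

Let u_k denote P(reach 6 before 0 | start at k). Boundary: u_0 = 0, u_6 = 1. Recurrence: u_k = 3/8·u_{k+1} + 5/8·u_{k-1} for 1 ≤ k ≤ 5. Try u_k = A + B·r^k with r = q/p = (5/8)/(3/8) = 5/3. Substitution satisfies the recurrence; boundary conditions give:
  u_k = (1 − r^k) / (1 − r^N) = (1 − (5/3)^1) / (1 − (5/3)^6) = 243/7448.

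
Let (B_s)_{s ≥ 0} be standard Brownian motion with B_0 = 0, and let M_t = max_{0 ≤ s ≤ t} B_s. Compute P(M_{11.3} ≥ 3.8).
P(M_{11.3} ≥ 3.8) = 2·P(B_{11.3} ≥ 3.8) = 2(1 − Φ(3.8/√11.3)) ≈ 0.2583

By the reflection principle for Brownian motion, P(M_t ≥ a) = 2 · P(B_t ≥ a) for a ≥ 0. Since B_t ~ N(0, t), P(B_t ≥ 3.8) = 1 − Φ(3.8/√t) = 1 − Φ(3.8/√11.3) = 1 − Φ(1.1304). So
  P(M_{11.3} ≥ 3.8) = 2(1 − Φ(1.1304)) ≈ 0.2583.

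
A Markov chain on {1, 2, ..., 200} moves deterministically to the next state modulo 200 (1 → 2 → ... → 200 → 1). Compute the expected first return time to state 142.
E[T_142 | X_0 = 142] = 200

The chain cycles deterministically, so starting at state 142 it returns in exactly 200 steps. Equivalently, the stationary distribution is uniform π_j = 1/200 for every state j, so by Kac's formula E[T_142] = 1/π_142 = 200.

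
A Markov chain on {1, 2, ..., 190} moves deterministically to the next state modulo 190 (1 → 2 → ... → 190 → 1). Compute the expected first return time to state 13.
E[T_13 | X_0 = 13] = 190

The chain cycles deterministically, so starting at state 13 it returns in exactly 190 steps. Equivalently, the stationary distribution is uniform π_j = 1/190 for every state j, so by Kac's formula E[T_13] = 1/π_13 = 190.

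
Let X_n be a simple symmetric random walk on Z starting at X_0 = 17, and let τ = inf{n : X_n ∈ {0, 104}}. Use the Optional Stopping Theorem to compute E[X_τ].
E[X_τ] = 17

X_n is a martingale and τ is a bounded-mean stopping time (indeed τ is finite a.s. with bounded expectation since the walk is in a bounded region). By the OST, E[X_τ] = E[X_0] = 17. Equivalently: E[X_τ] = 104 · P(hit 104 first) + 0 · P(hit 0 first) = 104 · (17/104) = 17.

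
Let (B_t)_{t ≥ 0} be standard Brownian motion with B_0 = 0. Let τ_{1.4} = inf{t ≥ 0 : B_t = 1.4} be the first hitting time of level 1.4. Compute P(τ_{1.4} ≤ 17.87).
P(τ_{1.4} ≤ 17.87) = 2(1 − Φ(1.4/√17.87)) = 2(1 − Φ(0.3312)) ≈ 0.7405

By the reflection principle for standard BM, P(τ_b ≤ t) = 2 · P(B_t ≥ b). Since B_t ~ N(0, t), P(B_t ≥ 1.4) = 1 − Φ(1.4/√t) = 1 − Φ(1.4/√17.87) = 1 − Φ(0.3312) ≈ 0.37025. Doubling: P(τ_{1.4} ≤ 17.87) ≈ 2 · 0.37025 = 0.74050 ≈ 0.7405.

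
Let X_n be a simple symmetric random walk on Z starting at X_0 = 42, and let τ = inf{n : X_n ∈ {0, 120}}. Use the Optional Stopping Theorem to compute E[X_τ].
E[X_τ] = 42

X_n is a martingale and τ is a bounded-mean stopping time (indeed τ is finite a.s. with bounded expectation since the walk is in a bounded region). By the OST, E[X_τ] = E[X_0] = 42. Equivalently: E[X_τ] = 120 · P(hit 120 first) + 0 · P(hit 0 first) = 120 · (42/120) = 42.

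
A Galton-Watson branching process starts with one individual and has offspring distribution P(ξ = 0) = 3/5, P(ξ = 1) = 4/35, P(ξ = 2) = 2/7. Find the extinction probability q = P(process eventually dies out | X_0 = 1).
q = 1

Mean offspring μ = 0·3/5 + 1·4/35 + 2·2/7 = 24/35 ≤ 1. For μ ≤ 1 with offspring not concentrated at 1, the Galton-Watson process goes extinct almost surely, so q = 1.
(Algebraic check: The pgf is f(s) = 3/5 + 4/35·s + 2/7·s². The extinction probability q is the smallest fixed point of f in [0, 1]. Setting s = f(s):
  2/7·s² + (4/35 − 1)·s + 3/5 = 0
  2/7·s² − (3/5 + 2/7)·s + 3/5 = 0
which factors as (s − 1)·(2/7·s − 3/5) = 0, giving roots s = 1 and s = (3/5)/(2/7) = 21/10. Since 21/10 ≥ 1, the smallest root in [0, 1] is s = 1.)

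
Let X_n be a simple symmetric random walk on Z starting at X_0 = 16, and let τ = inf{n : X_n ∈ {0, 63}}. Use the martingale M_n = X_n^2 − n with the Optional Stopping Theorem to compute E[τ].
E[τ] = 752

M_n = X_n^2 − n is a martingale (since E[X_{n+1}^2 | F_n] = X_n^2 + 1). By OST (τ has finite mean in a bounded region), E[M_τ] = E[M_0] = X_0^2 − 0 = 16^2 = 256. Also E[M_τ] = E[X_τ^2] − E[τ]. The walk exits at 0 or 63, with P(hit 63 first) = 16/63, so E[X_τ^2] = 63^2 · 16/63 + 0 = 1008. Thus E[τ] = E[X_τ^2] − E[M_τ] = 1008 − 256 = 752 = 16(63 − 16) = 752.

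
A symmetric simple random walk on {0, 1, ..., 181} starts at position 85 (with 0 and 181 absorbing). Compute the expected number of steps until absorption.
E[τ | X_0 = 85] = 8160

Let v_k = E[τ | X_0 = k]. Boundary: v_0 = v_181 = 0. Recurrence: v_k = 1 + (v_{k-1} + v_{k+1})/2 for 1 ≤ k ≤ 180. The particular solution to v_k − (v_{k-1} + v_{k+1})/2 = 1 is v_k = −k^2. Adding homogeneous solution A + B k and matching boundaries gives v_k = k (181 − k). Substituting k = 85: v_85 = 85 · 96 = 8160.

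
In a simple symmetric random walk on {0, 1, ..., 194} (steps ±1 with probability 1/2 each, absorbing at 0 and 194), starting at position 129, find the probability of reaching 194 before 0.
P(hit 194 before 0) = 129/194

Let u_k = P(hit 194 before 0 | start at k). Then u_0 = 0, u_194 = 1, and u_k = u_{k-1}/2 + u_{k+1}/2 for 1 ≤ k ≤ 193. This harmonic recurrence is solved by u_k = k/194, giving u_129 = 129/194.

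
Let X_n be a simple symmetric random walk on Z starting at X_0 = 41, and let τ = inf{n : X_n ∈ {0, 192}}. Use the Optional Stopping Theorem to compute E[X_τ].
E[X_τ] = 41

X_n is a martingale and τ is a bounded-mean stopping time (indeed τ is finite a.s. with bounded expectation since the walk is in a bounded region). By the OST, E[X_τ] = E[X_0] = 41. Equivalently: E[X_τ] = 192 · P(hit 192 first) + 0 · P(hit 0 first) = 192 · (41/192) = 41.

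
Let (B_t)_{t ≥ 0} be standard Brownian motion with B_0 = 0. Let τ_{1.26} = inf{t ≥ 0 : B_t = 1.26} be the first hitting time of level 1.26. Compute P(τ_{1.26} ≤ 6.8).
P(τ_{1.26} ≤ 6.8) = 2(1 − Φ(1.26/√6.8)) = 2(1 − Φ(0.4832)) ≈ 0.6290

By the reflection principle for standard BM, P(τ_b ≤ t) = 2 · P(B_t ≥ b). Since B_t ~ N(0, t), P(B_t ≥ 1.26) = 1 − Φ(1.26/√t) = 1 − Φ(1.26/√6.8) = 1 − Φ(0.4832) ≈ 0.31448. Doubling: P(τ_{1.26} ≤ 6.8) ≈ 2 · 0.31448 = 0.62896 ≈ 0.6290.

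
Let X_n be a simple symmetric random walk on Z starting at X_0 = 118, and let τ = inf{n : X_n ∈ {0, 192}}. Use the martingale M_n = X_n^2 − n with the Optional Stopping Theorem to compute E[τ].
E[τ] = 8732

M_n = X_n^2 − n is a martingale (since E[X_{n+1}^2 | F_n] = X_n^2 + 1). By OST (τ has finite mean in a bounded region), E[M_τ] = E[M_0] = X_0^2 − 0 = 118^2 = 13924. Also E[M_τ] = E[X_τ^2] − E[τ]. The walk exits at 0 or 192, with P(hit 192 first) = 118/192, so E[X_τ^2] = 192^2 · 118/192 + 0 = 22656. Thus E[τ] = E[X_τ^2] − E[M_τ] = 22656 − 13924 = 8732 = 118(192 − 118) = 8732.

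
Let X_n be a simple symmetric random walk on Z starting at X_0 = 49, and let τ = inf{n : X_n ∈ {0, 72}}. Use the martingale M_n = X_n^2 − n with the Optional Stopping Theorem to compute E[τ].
E[τ] = 1127

M_n = X_n^2 − n is a martingale (since E[X_{n+1}^2 | F_n] = X_n^2 + 1). By OST (τ has finite mean in a bounded region), E[M_τ] = E[M_0] = X_0^2 − 0 = 49^2 = 2401. Also E[M_τ] = E[X_τ^2] − E[τ]. The walk exits at 0 or 72, with P(hit 72 first) = 49/72, so E[X_τ^2] = 72^2 · 49/72 + 0 = 3528. Thus E[τ] = E[X_τ^2] − E[M_τ] = 3528 − 2401 = 1127 = 49(72 − 49) = 1127.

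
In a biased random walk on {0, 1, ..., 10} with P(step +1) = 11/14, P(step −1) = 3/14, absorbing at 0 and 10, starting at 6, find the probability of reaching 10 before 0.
P(hit 10 before 0) = (1 − (3/11)^6) / (1 − (3/11)^10) = 231488851/231583621

Let u_k denote P(reach 10 before 0 | start at k). Boundary: u_0 = 0, u_10 = 1. Recurrence: u_k = 11/14·u_{k+1} + 3/14·u_{k-1} for 1 ≤ k ≤ 9. Try u_k = A + B·r^k with r = q/p = (3/14)/(11/14) = 3/11. Substitution satisfies the recurrence; boundary conditions give:
  u_k = (1 − r^k) / (1 − r^N) = (1 − (3/11)^6) / (1 − (3/11)^10) = 231488851/231583621.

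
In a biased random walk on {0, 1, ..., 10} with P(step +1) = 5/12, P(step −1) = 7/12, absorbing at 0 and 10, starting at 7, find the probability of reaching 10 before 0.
P(hit 10 before 0) = (1 − (7/5)^7) / (1 − (7/5)^10) = 46588625/136354812

Let u_k denote P(reach 10 before 0 | start at k). Boundary: u_0 = 0, u_10 = 1. Recurrence: u_k = 5/12·u_{k+1} + 7/12·u_{k-1} for 1 ≤ k ≤ 9. Try u_k = A + B·r^k with r = q/p = (7/12)/(5/12) = 7/5. Substitution satisfies the recurrence; boundary conditions give:
  u_k = (1 − r^k) / (1 − r^N) = (1 − (7/5)^7) / (1 − (7/5)^10) = 46588625/136354812.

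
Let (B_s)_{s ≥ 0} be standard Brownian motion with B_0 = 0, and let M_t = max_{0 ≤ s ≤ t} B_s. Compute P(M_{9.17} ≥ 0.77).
P(M_{9.17} ≥ 0.77) = 2·P(B_{9.17} ≥ 0.77) = 2(1 − Φ(0.77/√9.17)) ≈ 0.7993

By the reflection principle for Brownian motion, P(M_t ≥ a) = 2 · P(B_t ≥ a) for a ≥ 0. Since B_t ~ N(0, t), P(B_t ≥ 0.77) = 1 − Φ(0.77/√t) = 1 − Φ(0.77/√9.17) = 1 − Φ(0.2543). So
  P(M_{9.17} ≥ 0.77) = 2(1 − Φ(0.2543)) ≈ 0.7993.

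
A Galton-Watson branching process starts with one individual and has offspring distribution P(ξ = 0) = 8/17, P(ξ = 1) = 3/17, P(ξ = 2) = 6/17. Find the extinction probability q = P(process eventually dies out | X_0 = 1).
q = 1

Mean offspring μ = 0·8/17 + 1·3/17 + 2·6/17 = 15/17 ≤ 1. For μ ≤ 1 with offspring not concentrated at 1, the Galton-Watson process goes extinct almost surely, so q = 1.
(Algebraic check: The pgf is f(s) = 8/17 + 3/17·s + 6/17·s². The extinction probability q is the smallest fixed point of f in [0, 1]. Setting s = f(s):
  6/17·s² + (3/17 − 1)·s + 8/17 = 0
  6/17·s² − (8/17 + 6/17)·s + 8/17 = 0
which factors as (s − 1)·(6/17·s − 8/17) = 0, giving roots s = 1 and s = (8/17)/(6/17) = 4/3. Since 4/3 ≥ 1, the smallest root in [0, 1] is s = 1.)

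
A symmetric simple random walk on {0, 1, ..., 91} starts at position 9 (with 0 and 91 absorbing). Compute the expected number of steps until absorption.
E[τ | X_0 = 9] = 738

Let v_k = E[τ | X_0 = k]. Boundary: v_0 = v_91 = 0. Recurrence: v_k = 1 + (v_{k-1} + v_{k+1})/2 for 1 ≤ k ≤ 90. The particular solution to v_k − (v_{k-1} + v_{k+1})/2 = 1 is v_k = −k^2. Adding homogeneous solution A + B k and matching boundaries gives v_k = k (91 − k). Substituting k = 9: v_9 = 9 · 82 = 738.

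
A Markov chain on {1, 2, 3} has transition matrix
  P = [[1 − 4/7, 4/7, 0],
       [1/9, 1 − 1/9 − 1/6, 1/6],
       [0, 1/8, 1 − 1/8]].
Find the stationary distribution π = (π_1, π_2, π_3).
π = (1/13, 36/91, 48/91)

This is a birth-death chain on three states, which satisfies detailed balance: π_1 · P_{12} = π_2 · P_{21} and π_2 · P_{23} = π_3 · P_{32}.
From π_1 · 4/7 = π_2 · 1/9: π_2/π_1 = (4/7)/(1/9) = 36/7.
From π_2 · 1/6 = π_3 · 1/8: π_3/π_2 = (1/6)/(1/8) = 4/3.
Take π_1 proportional to 1; then unnormalized π = (1, 36/7, 48/7). Normalize by dividing by the sum 13:
  π = (1/13, 36/91, 48/91).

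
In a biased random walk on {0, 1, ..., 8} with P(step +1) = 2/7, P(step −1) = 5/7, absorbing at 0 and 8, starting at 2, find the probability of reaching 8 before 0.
P(hit 8 before 0) = (1 − (5/2)^2) / (1 − (5/2)^8) = 64/18589

Let u_k denote P(reach 8 before 0 | start at k). Boundary: u_0 = 0, u_8 = 1. Recurrence: u_k = 2/7·u_{k+1} + 5/7·u_{k-1} for 1 ≤ k ≤ 7. Try u_k = A + B·r^k with r = q/p = (5/7)/(2/7) = 5/2. Substitution satisfies the recurrence; boundary conditions give:
  u_k = (1 − r^k) / (1 − r^N) = (1 − (5/2)^2) / (1 − (5/2)^8) = 64/18589.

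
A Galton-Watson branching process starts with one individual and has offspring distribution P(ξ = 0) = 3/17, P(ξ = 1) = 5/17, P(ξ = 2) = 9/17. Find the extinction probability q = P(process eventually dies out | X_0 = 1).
q = 1/3

The pgf is f(s) = 3/17 + 5/17·s + 9/17·s². The extinction probability q is the smallest fixed point of f in [0, 1]. Setting s = f(s):
  9/17·s² + (5/17 − 1)·s + 3/17 = 0
  9/17·s² − (3/17 + 9/17)·s + 3/17 = 0
which factors as (s − 1)·(9/17·s − 3/17) = 0, giving roots s = 1 and s = (3/17)/(9/17) = 1/3.
Mean offspring μ = 5/17 + 2·9/17 = 23/17 > 1 (supercritical), so q < 1. The extinction probability is the smaller root: q = (3/17)/(9/17) = 1/3.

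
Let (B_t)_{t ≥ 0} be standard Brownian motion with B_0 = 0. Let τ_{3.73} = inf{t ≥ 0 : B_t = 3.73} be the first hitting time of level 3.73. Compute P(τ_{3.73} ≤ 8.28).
P(τ_{3.73} ≤ 8.28) = 2(1 − Φ(3.73/√8.28)) = 2(1 − Φ(1.2963)) ≈ 0.1949

By the reflection principle for standard BM, P(τ_b ≤ t) = 2 · P(B_t ≥ b). Since B_t ~ N(0, t), P(B_t ≥ 3.73) = 1 − Φ(3.73/√t) = 1 − Φ(3.73/√8.28) = 1 − Φ(1.2963) ≈ 0.09744. Doubling: P(τ_{3.73} ≤ 8.28) ≈ 2 · 0.09744 = 0.19488 ≈ 0.1949.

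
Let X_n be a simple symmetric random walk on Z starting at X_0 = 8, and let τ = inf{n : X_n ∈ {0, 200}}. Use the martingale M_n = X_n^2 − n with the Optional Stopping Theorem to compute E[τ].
E[τ] = 1536

M_n = X_n^2 − n is a martingale (since E[X_{n+1}^2 | F_n] = X_n^2 + 1). By OST (τ has finite mean in a bounded region), E[M_τ] = E[M_0] = X_0^2 − 0 = 8^2 = 64. Also E[M_τ] = E[X_τ^2] − E[τ]. The walk exits at 0 or 200, with P(hit 200 first) = 8/200, so E[X_τ^2] = 200^2 · 8/200 + 0 = 1600. Thus E[τ] = E[X_τ^2] − E[M_τ] = 1600 − 64 = 1536 = 8(200 − 8) = 1536.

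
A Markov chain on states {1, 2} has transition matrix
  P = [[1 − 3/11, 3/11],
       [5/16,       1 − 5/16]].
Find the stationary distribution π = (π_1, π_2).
π_1 = 55/103, π_2 = 48/103

Solve πP = π with π_1 + π_2 = 1. From πP = π: π_1 · (1 − 3/11) + π_2 · 5/16 = π_1 ⇒ π_2 · 5/16 = π_1 · 3/11 ⇒ π_2/π_1 = (3/11)/(5/16) = 48/55. Together with π_1 + π_2 = 1:
  π_1 = (5/16)/(3/11 + 5/16) = (5/16)/(103/176) = 55/103,
  π_2 = (3/11)/(3/11 + 5/16) = (3/11)/(103/176) = 48/103.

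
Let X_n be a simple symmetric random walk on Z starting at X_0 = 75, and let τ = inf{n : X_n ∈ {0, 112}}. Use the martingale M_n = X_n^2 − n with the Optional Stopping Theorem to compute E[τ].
E[τ] = 2775

M_n = X_n^2 − n is a martingale (since E[X_{n+1}^2 | F_n] = X_n^2 + 1). By OST (τ has finite mean in a bounded region), E[M_τ] = E[M_0] = X_0^2 − 0 = 75^2 = 5625. Also E[M_τ] = E[X_τ^2] − E[τ]. The walk exits at 0 or 112, with P(hit 112 first) = 75/112, so E[X_τ^2] = 112^2 · 75/112 + 0 = 8400. Thus E[τ] = E[X_τ^2] − E[M_τ] = 8400 − 5625 = 2775 = 75(112 − 75) = 2775.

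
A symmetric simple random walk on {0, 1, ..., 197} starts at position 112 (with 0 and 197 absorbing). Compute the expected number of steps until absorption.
E[τ | X_0 = 112] = 9520

Let v_k = E[τ | X_0 = k]. Boundary: v_0 = v_197 = 0. Recurrence: v_k = 1 + (v_{k-1} + v_{k+1})/2 for 1 ≤ k ≤ 196. The particular solution to v_k − (v_{k-1} + v_{k+1})/2 = 1 is v_k = −k^2. Adding homogeneous solution A + B k and matching boundaries gives v_k = k (197 − k). Substituting k = 112: v_112 = 112 · 85 = 9520.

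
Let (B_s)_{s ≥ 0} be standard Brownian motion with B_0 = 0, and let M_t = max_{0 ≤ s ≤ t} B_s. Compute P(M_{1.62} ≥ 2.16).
P(M_{1.62} ≥ 2.16) = 2·P(B_{1.62} ≥ 2.16) = 2(1 − Φ(2.16/√1.62)) ≈ 0.0897

By the reflection principle for Brownian motion, P(M_t ≥ a) = 2 · P(B_t ≥ a) for a ≥ 0. Since B_t ~ N(0, t), P(B_t ≥ 2.16) = 1 − Φ(2.16/√t) = 1 − Φ(2.16/√1.62) = 1 − Φ(1.6971). So
  P(M_{1.62} ≥ 2.16) = 2(1 − Φ(1.6971)) ≈ 0.0897.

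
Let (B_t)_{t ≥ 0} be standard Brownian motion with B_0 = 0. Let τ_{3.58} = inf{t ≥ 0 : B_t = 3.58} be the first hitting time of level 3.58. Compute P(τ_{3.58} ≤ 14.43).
P(τ_{3.58} ≤ 14.43) = 2(1 − Φ(3.58/√14.43)) = 2(1 − Φ(0.9424)) ≈ 0.3460

By the reflection principle for standard BM, P(τ_b ≤ t) = 2 · P(B_t ≥ b). Since B_t ~ N(0, t), P(B_t ≥ 3.58) = 1 − Φ(3.58/√t) = 1 − Φ(3.58/√14.43) = 1 − Φ(0.9424) ≈ 0.17299. Doubling: P(τ_{3.58} ≤ 14.43) ≈ 2 · 0.17299 = 0.34598 ≈ 0.3460.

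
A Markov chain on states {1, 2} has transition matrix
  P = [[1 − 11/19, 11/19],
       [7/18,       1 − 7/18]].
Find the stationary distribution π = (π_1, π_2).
π_1 = 133/331, π_2 = 198/331

Solve πP = π with π_1 + π_2 = 1. From πP = π: π_1 · (1 − 11/19) + π_2 · 7/18 = π_1 ⇒ π_2 · 7/18 = π_1 · 11/19 ⇒ π_2/π_1 = (11/19)/(7/18) = 198/133. Together with π_1 + π_2 = 1:
  π_1 = (7/18)/(11/19 + 7/18) = (7/18)/(331/342) = 133/331,
  π_2 = (11/19)/(11/19 + 7/18) = (11/19)/(331/342) = 198/331.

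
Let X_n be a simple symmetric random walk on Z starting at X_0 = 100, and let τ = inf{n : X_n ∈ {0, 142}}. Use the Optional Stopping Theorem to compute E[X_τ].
E[X_τ] = 100

X_n is a martingale and τ is a bounded-mean stopping time (indeed τ is finite a.s. with bounded expectation since the walk is in a bounded region). By the OST, E[X_τ] = E[X_0] = 100. Equivalently: E[X_τ] = 142 · P(hit 142 first) + 0 · P(hit 0 first) = 142 · (100/142) = 100.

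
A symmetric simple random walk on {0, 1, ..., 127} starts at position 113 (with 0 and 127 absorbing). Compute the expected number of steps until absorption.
E[τ | X_0 = 113] = 1582

Let v_k = E[τ | X_0 = k]. Boundary: v_0 = v_127 = 0. Recurrence: v_k = 1 + (v_{k-1} + v_{k+1})/2 for 1 ≤ k ≤ 126. The particular solution to v_k − (v_{k-1} + v_{k+1})/2 = 1 is v_k = −k^2. Adding homogeneous solution A + B k and matching boundaries gives v_k = k (127 − k). Substituting k = 113: v_113 = 113 · 14 = 1582.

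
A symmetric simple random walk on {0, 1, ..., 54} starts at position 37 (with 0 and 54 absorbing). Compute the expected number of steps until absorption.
E[τ | X_0 = 37] = 629

Let v_k = E[τ | X_0 = k]. Boundary: v_0 = v_54 = 0. Recurrence: v_k = 1 + (v_{k-1} + v_{k+1})/2 for 1 ≤ k ≤ 53. The particular solution to v_k − (v_{k-1} + v_{k+1})/2 = 1 is v_k = −k^2. Adding homogeneous solution A + B k and matching boundaries gives v_k = k (54 − k). Substituting k = 37: v_37 = 37 · 17 = 629.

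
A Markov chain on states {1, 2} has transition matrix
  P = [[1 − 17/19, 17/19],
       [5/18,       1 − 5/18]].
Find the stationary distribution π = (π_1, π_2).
π_1 = 95/401, π_2 = 306/401

Solve πP = π with π_1 + π_2 = 1. From πP = π: π_1 · (1 − 17/19) + π_2 · 5/18 = π_1 ⇒ π_2 · 5/18 = π_1 · 17/19 ⇒ π_2/π_1 = (17/19)/(5/18) = 306/95. Together with π_1 + π_2 = 1:
  π_1 = (5/18)/(17/19 + 5/18) = (5/18)/(401/342) = 95/401,
  π_2 = (17/19)/(17/19 + 5/18) = (17/19)/(401/342) = 306/401.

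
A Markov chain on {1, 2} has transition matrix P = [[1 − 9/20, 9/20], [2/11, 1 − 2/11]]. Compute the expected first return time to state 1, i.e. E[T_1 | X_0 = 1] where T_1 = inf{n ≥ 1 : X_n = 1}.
E[T_1 | X_0 = 1] = 1/π_1 = 139/40

For an irreducible recurrent Markov chain with stationary distribution π, E[T_i | X_0 = i] = 1/π_i (Kac's formula). Here π_1 = (2/11)/(9/20 + 2/11) = (2/11)/(139/220) = 40/139, so E[T_1 | X_0 = 1] = 1/π_1 = (9/20 + 2/11)/(2/11) = (139/220)/(2/11) = 139/40.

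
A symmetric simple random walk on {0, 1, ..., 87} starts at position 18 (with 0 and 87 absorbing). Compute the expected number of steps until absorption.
E[τ | X_0 = 18] = 1242

Let v_k = E[τ | X_0 = k]. Boundary: v_0 = v_87 = 0. Recurrence: v_k = 1 + (v_{k-1} + v_{k+1})/2 for 1 ≤ k ≤ 86. The particular solution to v_k − (v_{k-1} + v_{k+1})/2 = 1 is v_k = −k^2. Adding homogeneous solution A + B k and matching boundaries gives v_k = k (87 − k). Substituting k = 18: v_18 = 18 · 69 = 1242.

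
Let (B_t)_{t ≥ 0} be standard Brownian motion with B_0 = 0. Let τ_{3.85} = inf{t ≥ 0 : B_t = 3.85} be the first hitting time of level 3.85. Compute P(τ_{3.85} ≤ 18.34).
P(τ_{3.85} ≤ 18.34) = 2(1 − Φ(3.85/√18.34)) = 2(1 − Φ(0.8990)) ≈ 0.3687

By the reflection principle for standard BM, P(τ_b ≤ t) = 2 · P(B_t ≥ b). Since B_t ~ N(0, t), P(B_t ≥ 3.85) = 1 − Φ(3.85/√t) = 1 − Φ(3.85/√18.34) = 1 − Φ(0.8990) ≈ 0.18433. Doubling: P(τ_{3.85} ≤ 18.34) ≈ 2 · 0.18433 = 0.36866 ≈ 0.3687.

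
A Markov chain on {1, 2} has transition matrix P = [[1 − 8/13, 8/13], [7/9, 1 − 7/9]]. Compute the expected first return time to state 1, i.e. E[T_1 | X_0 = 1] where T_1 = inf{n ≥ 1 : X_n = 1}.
E[T_1 | X_0 = 1] = 1/π_1 = 163/91

For an irreducible recurrent Markov chain with stationary distribution π, E[T_i | X_0 = i] = 1/π_i (Kac's formula). Here π_1 = (7/9)/(8/13 + 7/9) = (7/9)/(163/117) = 91/163, so E[T_1 | X_0 = 1] = 1/π_1 = (8/13 + 7/9)/(7/9) = (163/117)/(7/9) = 163/91.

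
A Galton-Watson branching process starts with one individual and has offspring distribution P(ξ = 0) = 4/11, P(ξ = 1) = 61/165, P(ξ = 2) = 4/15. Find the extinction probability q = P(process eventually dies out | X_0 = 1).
q = 1

Mean offspring μ = 0·4/11 + 1·61/165 + 2·4/15 = 149/165 ≤ 1. For μ ≤ 1 with offspring not concentrated at 1, the Galton-Watson process goes extinct almost surely, so q = 1.
(Algebraic check: The pgf is f(s) = 4/11 + 61/165·s + 4/15·s². The extinction probability q is the smallest fixed point of f in [0, 1]. Setting s = f(s):
  4/15·s² + (61/165 − 1)·s + 4/11 = 0
  4/15·s² − (4/11 + 4/15)·s + 4/11 = 0
which factors as (s − 1)·(4/15·s − 4/11) = 0, giving roots s = 1 and s = (4/11)/(4/15) = 15/11. Since 15/11 ≥ 1, the smallest root in [0, 1] is s = 1.)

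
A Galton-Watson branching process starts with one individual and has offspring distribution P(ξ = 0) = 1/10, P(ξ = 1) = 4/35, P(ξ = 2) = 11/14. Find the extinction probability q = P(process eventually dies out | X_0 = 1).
q = 7/55

The pgf is f(s) = 1/10 + 4/35·s + 11/14·s². The extinction probability q is the smallest fixed point of f in [0, 1]. Setting s = f(s):
  11/14·s² + (4/35 − 1)·s + 1/10 = 0
  11/14·s² − (1/10 + 11/14)·s + 1/10 = 0
which factors as (s − 1)·(11/14·s − 1/10) = 0, giving roots s = 1 and s = (1/10)/(11/14) = 7/55.
Mean offspring μ = 4/35 + 2·11/14 = 59/35 > 1 (supercritical), so q < 1. The extinction probability is the smaller root: q = (1/10)/(11/14) = 7/55.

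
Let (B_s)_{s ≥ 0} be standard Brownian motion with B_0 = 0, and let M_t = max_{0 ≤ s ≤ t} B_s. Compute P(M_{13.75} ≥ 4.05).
P(M_{13.75} ≥ 4.05) = 2·P(B_{13.75} ≥ 4.05) = 2(1 − Φ(4.05/√13.75)) ≈ 0.2747

By the reflection principle for Brownian motion, P(M_t ≥ a) = 2 · P(B_t ≥ a) for a ≥ 0. Since B_t ~ N(0, t), P(B_t ≥ 4.05) = 1 − Φ(4.05/√t) = 1 − Φ(4.05/√13.75) = 1 − Φ(1.0922). So
  P(M_{13.75} ≥ 4.05) = 2(1 − Φ(1.0922)) ≈ 0.2747.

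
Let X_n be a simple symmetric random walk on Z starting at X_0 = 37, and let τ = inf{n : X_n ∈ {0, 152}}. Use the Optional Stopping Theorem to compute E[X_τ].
E[X_τ] = 37

X_n is a martingale and τ is a bounded-mean stopping time (indeed τ is finite a.s. with bounded expectation since the walk is in a bounded region). By the OST, E[X_τ] = E[X_0] = 37. Equivalently: E[X_τ] = 152 · P(hit 152 first) + 0 · P(hit 0 first) = 152 · (37/152) = 37.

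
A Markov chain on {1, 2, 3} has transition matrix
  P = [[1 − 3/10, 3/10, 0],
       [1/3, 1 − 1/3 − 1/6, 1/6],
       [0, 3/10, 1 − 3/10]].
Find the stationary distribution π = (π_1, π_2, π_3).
π = (5/12, 3/8, 5/24)

This is a birth-death chain on three states, which satisfies detailed balance: π_1 · P_{12} = π_2 · P_{21} and π_2 · P_{23} = π_3 · P_{32}.
From π_1 · 3/10 = π_2 · 1/3: π_2/π_1 = (3/10)/(1/3) = 9/10.
From π_2 · 1/6 = π_3 · 3/10: π_3/π_2 = (1/6)/(3/10) = 5/9.
Take π_1 proportional to 1; then unnormalized π = (1, 9/10, 1/2). Normalize by dividing by the sum 12/5:
  π = (5/12, 3/8, 5/24).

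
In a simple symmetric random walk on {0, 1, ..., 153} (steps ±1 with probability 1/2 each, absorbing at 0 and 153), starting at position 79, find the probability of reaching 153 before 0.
P(hit 153 before 0) = 79/153

Let u_k = P(hit 153 before 0 | start at k). Then u_0 = 0, u_153 = 1, and u_k = u_{k-1}/2 + u_{k+1}/2 for 1 ≤ k ≤ 152. This harmonic recurrence is solved by u_k = k/153, giving u_79 = 79/153.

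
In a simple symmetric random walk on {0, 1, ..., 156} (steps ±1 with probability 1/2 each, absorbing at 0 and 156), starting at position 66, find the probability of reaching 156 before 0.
P(hit 156 before 0) = 66/156 = 11/26

Let u_k = P(hit 156 before 0 | start at k). Then u_0 = 0, u_156 = 1, and u_k = u_{k-1}/2 + u_{k+1}/2 for 1 ≤ k ≤ 155. This harmonic recurrence is solved by u_k = k/156, giving u_66 = 66/156 = 11/26.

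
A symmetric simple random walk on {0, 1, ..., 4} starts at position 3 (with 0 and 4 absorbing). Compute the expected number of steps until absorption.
E[τ | X_0 = 3] = 3

Let v_k = E[τ | X_0 = k]. Boundary: v_0 = v_4 = 0. Recurrence: v_k = 1 + (v_{k-1} + v_{k+1})/2 for 1 ≤ k ≤ 3. The particular solution to v_k − (v_{k-1} + v_{k+1})/2 = 1 is v_k = −k^2. Adding homogeneous solution A + B k and matching boundaries gives v_k = k (4 − k). Substituting k = 3: v_3 = 3 · 1 = 3.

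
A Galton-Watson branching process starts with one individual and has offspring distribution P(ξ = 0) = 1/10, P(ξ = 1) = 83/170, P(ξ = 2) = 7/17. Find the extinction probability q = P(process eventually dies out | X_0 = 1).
q = 17/70

The pgf is f(s) = 1/10 + 83/170·s + 7/17·s². The extinction probability q is the smallest fixed point of f in [0, 1]. Setting s = f(s):
  7/17·s² + (83/170 − 1)·s + 1/10 = 0
  7/17·s² − (1/10 + 7/17)·s + 1/10 = 0
which factors as (s − 1)·(7/17·s − 1/10) = 0, giving roots s = 1 and s = (1/10)/(7/17) = 17/70.
Mean offspring μ = 83/170 + 2·7/17 = 223/170 > 1 (supercritical), so q < 1. The extinction probability is the smaller root: q = (1/10)/(7/17) = 17/70.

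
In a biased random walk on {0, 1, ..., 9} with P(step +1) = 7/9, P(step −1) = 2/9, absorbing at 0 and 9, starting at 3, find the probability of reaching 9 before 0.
P(hit 9 before 0) = (1 − (2/7)^3) / (1 − (2/7)^9) = 117649/120457

Let u_k denote P(reach 9 before 0 | start at k). Boundary: u_0 = 0, u_9 = 1. Recurrence: u_k = 7/9·u_{k+1} + 2/9·u_{k-1} for 1 ≤ k ≤ 8. Try u_k = A + B·r^k with r = q/p = (2/9)/(7/9) = 2/7. Substitution satisfies the recurrence; boundary conditions give:
  u_k = (1 − r^k) / (1 − r^N) = (1 − (2/7)^3) / (1 − (2/7)^9) = 117649/120457.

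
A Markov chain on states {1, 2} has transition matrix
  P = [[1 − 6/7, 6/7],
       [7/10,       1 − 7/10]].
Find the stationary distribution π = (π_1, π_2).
π_1 = 49/109, π_2 = 60/109

Solve πP = π with π_1 + π_2 = 1. From πP = π: π_1 · (1 − 6/7) + π_2 · 7/10 = π_1 ⇒ π_2 · 7/10 = π_1 · 6/7 ⇒ π_2/π_1 = (6/7)/(7/10) = 60/49. Together with π_1 + π_2 = 1:
  π_1 = (7/10)/(6/7 + 7/10) = (7/10)/(109/70) = 49/109,
  π_2 = (6/7)/(6/7 + 7/10) = (6/7)/(109/70) = 60/109.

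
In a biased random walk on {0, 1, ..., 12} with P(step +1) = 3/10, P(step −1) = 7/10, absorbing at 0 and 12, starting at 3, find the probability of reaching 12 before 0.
P(hit 12 before 0) = (1 − (7/3)^3) / (1 − (7/3)^12) = 19683/43799860

Let u_k denote P(reach 12 before 0 | start at k). Boundary: u_0 = 0, u_12 = 1. Recurrence: u_k = 3/10·u_{k+1} + 7/10·u_{k-1} for 1 ≤ k ≤ 11. Try u_k = A + B·r^k with r = q/p = (7/10)/(3/10) = 7/3. Substitution satisfies the recurrence; boundary conditions give:
  u_k = (1 − r^k) / (1 − r^N) = (1 − (7/3)^3) / (1 − (7/3)^12) = 19683/43799860.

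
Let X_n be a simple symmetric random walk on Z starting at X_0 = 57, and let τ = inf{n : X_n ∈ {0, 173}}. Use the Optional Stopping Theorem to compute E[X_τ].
E[X_τ] = 57

X_n is a martingale and τ is a bounded-mean stopping time (indeed τ is finite a.s. with bounded expectation since the walk is in a bounded region). By the OST, E[X_τ] = E[X_0] = 57. Equivalently: E[X_τ] = 173 · P(hit 173 first) + 0 · P(hit 0 first) = 173 · (57/173) = 57.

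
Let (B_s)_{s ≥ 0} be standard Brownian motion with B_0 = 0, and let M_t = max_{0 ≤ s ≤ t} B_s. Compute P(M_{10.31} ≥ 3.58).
P(M_{10.31} ≥ 3.58) = 2·P(B_{10.31} ≥ 3.58) = 2(1 − Φ(3.58/√10.31)) ≈ 0.2649

By the reflection principle for Brownian motion, P(M_t ≥ a) = 2 · P(B_t ≥ a) for a ≥ 0. Since B_t ~ N(0, t), P(B_t ≥ 3.58) = 1 − Φ(3.58/√t) = 1 − Φ(3.58/√10.31) = 1 − Φ(1.1149). So
  P(M_{10.31} ≥ 3.58) = 2(1 − Φ(1.1149)) ≈ 0.2649.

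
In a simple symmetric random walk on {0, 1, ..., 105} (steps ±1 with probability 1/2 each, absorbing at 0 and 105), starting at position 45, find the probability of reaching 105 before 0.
P(hit 105 before 0) = 45/105 = 3/7

Let u_k = P(hit 105 before 0 | start at k). Then u_0 = 0, u_105 = 1, and u_k = u_{k-1}/2 + u_{k+1}/2 for 1 ≤ k ≤ 104. This harmonic recurrence is solved by u_k = k/105, giving u_45 = 45/105 = 3/7.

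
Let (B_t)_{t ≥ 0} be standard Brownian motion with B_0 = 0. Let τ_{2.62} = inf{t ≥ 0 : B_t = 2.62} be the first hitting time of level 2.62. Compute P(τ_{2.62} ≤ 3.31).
P(τ_{2.62} ≤ 3.31) = 2(1 − Φ(2.62/√3.31)) = 2(1 − Φ(1.4401)) ≈ 0.1498

By the reflection principle for standard BM, P(τ_b ≤ t) = 2 · P(B_t ≥ b). Since B_t ~ N(0, t), P(B_t ≥ 2.62) = 1 − Φ(2.62/√t) = 1 − Φ(2.62/√3.31) = 1 − Φ(1.4401) ≈ 0.07492. Doubling: P(τ_{2.62} ≤ 3.31) ≈ 2 · 0.07492 = 0.14984 ≈ 0.1498.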